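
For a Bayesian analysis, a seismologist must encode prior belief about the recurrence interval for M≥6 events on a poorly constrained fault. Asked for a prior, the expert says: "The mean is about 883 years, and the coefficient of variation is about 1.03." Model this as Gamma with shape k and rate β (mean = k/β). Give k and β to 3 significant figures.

For Gamma(k, rate β): mean = k/β, variance = k/β², so CV = 1/√k.
CV = 1.03, hence k = 1/CV² = 0.943.
Then β = k/mean = 0.943/883 = 0.00107.

k ≈ 0.943, β ≈ 0.00107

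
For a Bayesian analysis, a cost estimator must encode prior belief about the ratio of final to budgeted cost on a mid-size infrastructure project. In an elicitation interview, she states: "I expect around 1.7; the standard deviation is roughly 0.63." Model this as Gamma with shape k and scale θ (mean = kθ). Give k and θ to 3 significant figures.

For Gamma(k, scale θ): mean = kθ, variance = kθ², so CV = 1/√k.
CV = SD/mean = 0.63/1.7 = 0.3706, hence k = 1/CV² = 7.28.
Then θ = mean/k = 1.7/7.28 = 0.233.

k ≈ 7.28, θ ≈ 0.233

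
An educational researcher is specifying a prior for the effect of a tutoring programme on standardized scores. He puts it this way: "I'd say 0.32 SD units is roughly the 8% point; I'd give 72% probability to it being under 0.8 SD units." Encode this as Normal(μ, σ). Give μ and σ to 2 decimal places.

The p-quantile of Normal(μ,σ) is μ + z_p·σ, with z_{0.08} = -1.405 and z_{0.72} = 0.5828.
Eliminate σ: μ = (z₂·x₁ − z₁·x₂)/(z₂ − z₁) = (0.5828·0.32 − (-1.405)·0.8)/1.988 = 0.66.
Then σ = (x₂ − x₁)/(z₂ − z₁) = (0.8 − 0.32)/1.988 = 0.24.

μ = 0.66, σ = 0.24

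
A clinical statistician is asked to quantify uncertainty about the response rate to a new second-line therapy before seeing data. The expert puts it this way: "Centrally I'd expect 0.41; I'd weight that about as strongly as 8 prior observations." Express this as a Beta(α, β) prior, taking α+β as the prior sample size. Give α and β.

α = 3.28, β = 4.72

Under the effective-sample-size interpretation, Beta(α, β) has prior mean α/(α+β) and prior sample size α+β.
So α+β = 8 and α/(α+β) = 0.41, giving α = 0.41·8 = 3.28 and β = 8 − 3.28 = 4.72.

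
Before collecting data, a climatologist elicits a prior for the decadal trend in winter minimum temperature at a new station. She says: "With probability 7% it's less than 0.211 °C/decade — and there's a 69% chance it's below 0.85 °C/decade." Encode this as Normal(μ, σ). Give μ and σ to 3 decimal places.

μ = 0.689, σ = 0.324

For Normal(μ,σ), the p-quantile is μ + z_p·σ. Here z_{0.07} = -1.476, z_{0.69} = 0.4959.
So 0.211 = μ − 1.476σ and 0.85 = μ + 0.4959σ.
Subtracting: σ = (0.85 − 0.211)/(0.4959 − (-1.476)) = 0.324.
Then μ = 0.211 − (-1.476)·0.324 = 0.689.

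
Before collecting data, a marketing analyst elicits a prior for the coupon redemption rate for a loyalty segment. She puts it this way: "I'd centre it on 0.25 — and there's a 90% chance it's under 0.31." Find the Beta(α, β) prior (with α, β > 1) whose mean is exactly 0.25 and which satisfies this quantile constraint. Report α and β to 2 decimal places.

α ≈ 22.11, β ≈ 66.32

With mean 0.25 fixed, write α = 0.25s, β = 0.75s where s = α+β.
Need P(θ < 0.31) = 0.9 under Beta(0.25s, 0.75s). Normal approximation: (q−m)/√(m(1−m)/s) ≈ z_{0.9} = 1.28, so s ≈ 0.25·0.75·(1.28)²/(0.31−0.25)² = 85.5.
At s = 85.5: P(θ<0.31) ≈ 0.896. Adjusting to match 0.9 gives s ≈ 88.43.
So α = 0.25·88.43 ≈ 22.11, β = 0.75·88.43 ≈ 66.32.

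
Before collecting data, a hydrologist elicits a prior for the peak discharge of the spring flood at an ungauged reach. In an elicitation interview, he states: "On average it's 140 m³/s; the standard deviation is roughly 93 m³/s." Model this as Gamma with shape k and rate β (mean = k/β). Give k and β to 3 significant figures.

k ≈ 2.27, β ≈ 0.0162

For Gamma(k, rate β): mean = k/β, variance = k/β², so CV = 1/√k.
CV = SD/mean = 93/140 = 0.6643, hence k = 1/CV² = 2.27.
Then β = k/mean = 2.27/140 = 0.0162.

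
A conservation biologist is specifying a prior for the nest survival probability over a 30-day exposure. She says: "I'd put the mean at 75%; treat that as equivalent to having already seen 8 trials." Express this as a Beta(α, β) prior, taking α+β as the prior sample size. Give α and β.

α = 6, β = 2

Under the effective-sample-size interpretation, Beta(α, β) has prior mean α/(α+β) and prior sample size α+β.
So α+β = 8 and α/(α+β) = 0.75, giving α = 0.75·8 = 6 and β = 8 − 6 = 2.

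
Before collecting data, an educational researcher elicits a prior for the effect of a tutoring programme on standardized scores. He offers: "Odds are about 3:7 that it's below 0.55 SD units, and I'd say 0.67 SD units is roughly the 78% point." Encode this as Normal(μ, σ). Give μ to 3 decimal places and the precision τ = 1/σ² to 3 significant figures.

μ = 0.599, τ = 117

For Normal(μ,σ), the p-quantile is μ + z_p·σ. Here z_{0.3} = -0.5244, z_{0.78} = 0.7722.
So 0.55 = μ − 0.5244σ and 0.67 = μ + 0.7722σ.
Subtracting: σ = (0.67 − 0.55)/(0.7722 − (-0.5244)) = 0.093.
Then μ = 0.55 − (-0.5244)·0.093 = 0.599.
Precision τ = 1/σ² = 1/0.09255² = 117.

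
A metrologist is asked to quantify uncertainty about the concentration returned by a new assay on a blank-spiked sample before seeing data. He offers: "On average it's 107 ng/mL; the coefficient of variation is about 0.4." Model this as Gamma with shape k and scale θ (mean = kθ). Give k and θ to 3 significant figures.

k ≈ 6.25, θ ≈ 17.1

For Gamma(k, scale θ): mean = kθ, variance = kθ², so CV = 1/√k.
CV = 0.4, hence k = 1/CV² = 6.25.
Then θ = mean/k = 107/6.25 = 17.1.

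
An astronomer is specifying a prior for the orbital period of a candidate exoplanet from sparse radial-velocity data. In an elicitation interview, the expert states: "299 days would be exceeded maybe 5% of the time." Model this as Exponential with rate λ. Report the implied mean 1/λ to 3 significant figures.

mean ≈ 99.8 days

P(T > 299.0) = e^(−λ·299.0) = 0.05, so λ = −ln(0.05)/299.0 = 0.01.
Mean = 1/λ = 99.8 days.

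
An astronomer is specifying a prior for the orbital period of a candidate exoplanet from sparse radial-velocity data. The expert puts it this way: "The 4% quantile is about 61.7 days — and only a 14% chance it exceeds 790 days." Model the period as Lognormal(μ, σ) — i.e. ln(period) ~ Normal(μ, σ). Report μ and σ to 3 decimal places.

μ ≈ 5.699, σ ≈ 0.901

If T ~ Lognormal(μ,σ) then ln T ~ Normal(μ,σ), so the p-quantile of ln T is μ + z_p·σ.
ln(61.7) = 4.122 and ln(790) = 6.672; z_{0.04} = -1.751, z_{0.86} = 1.08.
σ = (6.672 − 4.122)/(1.08 − (-1.751)) = 0.901.
μ = 4.122 − (-1.751)·0.901 = 5.699.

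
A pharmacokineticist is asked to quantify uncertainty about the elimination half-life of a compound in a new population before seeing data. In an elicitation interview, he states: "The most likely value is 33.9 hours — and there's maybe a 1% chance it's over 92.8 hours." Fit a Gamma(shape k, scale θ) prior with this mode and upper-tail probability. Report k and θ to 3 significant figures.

k ≈ 5.54, θ ≈ 7.47

Gamma(k,θ) with k>1 has mode (k−1)θ, so θ = 33.9/(k−1).
Need P(X < 92.8) = 0.99 with θ tied to k this way. Start at k = 2, θ = 33.9: P(X<92.8) ≈ 0.758.
Too low — raise k to concentrate. Iterating converges to k ≈ 5.54.
Then θ = 33.9/(5.54−1) ≈ 7.47.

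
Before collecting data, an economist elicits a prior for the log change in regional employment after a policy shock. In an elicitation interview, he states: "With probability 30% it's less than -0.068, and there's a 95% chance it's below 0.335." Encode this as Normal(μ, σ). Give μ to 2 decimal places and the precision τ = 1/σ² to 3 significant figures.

μ = 0.03, τ = 29

The p-quantile of Normal(μ,σ) is μ + z_p·σ, with z_{0.3} = -0.5244 and z_{0.95} = 1.645.
Eliminate σ: μ = (z₂·x₁ − z₁·x₂)/(z₂ − z₁) = (1.645·-0.068 − (-0.5244)·0.335)/2.169 = 0.03.
Then σ = (x₂ − x₁)/(z₂ − z₁) = (0.335 − -0.068)/2.169 = 0.19.
Precision τ = 1/σ² = 1/0.1858² = 29.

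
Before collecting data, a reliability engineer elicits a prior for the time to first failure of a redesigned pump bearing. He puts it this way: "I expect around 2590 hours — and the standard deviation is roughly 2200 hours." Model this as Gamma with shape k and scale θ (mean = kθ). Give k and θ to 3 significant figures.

For Gamma(k, scale θ): mean = kθ, variance = kθ², so CV = 1/√k.
CV = SD/mean = 2200/2590 = 0.8494, hence k = 1/CV² = 1.39.
Then θ = mean/k = 2590/1.39 = 1870.

k ≈ 1.39, θ ≈ 1870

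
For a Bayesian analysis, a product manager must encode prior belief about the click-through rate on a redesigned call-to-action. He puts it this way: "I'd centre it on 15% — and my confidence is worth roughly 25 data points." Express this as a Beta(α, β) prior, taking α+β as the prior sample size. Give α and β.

Under the effective-sample-size interpretation, Beta(α, β) has prior mean α/(α+β) and prior sample size α+β.
So α+β = 25 and α/(α+β) = 0.15, giving α = 0.15·25 = 3.75 and β = 25 − 3.75 = 21.25.

α = 3.75, β = 21.25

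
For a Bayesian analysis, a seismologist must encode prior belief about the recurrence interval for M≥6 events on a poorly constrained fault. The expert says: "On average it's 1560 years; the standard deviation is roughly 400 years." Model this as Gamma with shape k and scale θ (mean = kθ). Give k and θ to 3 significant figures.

For Gamma(k, scale θ): mean = kθ, variance = kθ², so CV = 1/√k.
CV = SD/mean = 400/1560 = 0.2564, hence k = 1/CV² = 15.2.
Then θ = mean/k = 1560/15.2 = 103.

k ≈ 15.2, θ ≈ 103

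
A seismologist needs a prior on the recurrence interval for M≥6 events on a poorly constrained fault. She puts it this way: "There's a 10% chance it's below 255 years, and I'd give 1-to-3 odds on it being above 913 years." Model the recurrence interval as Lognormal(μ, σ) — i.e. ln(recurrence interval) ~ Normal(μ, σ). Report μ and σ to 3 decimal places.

If T ~ Lognormal(μ,σ) then ln T ~ Normal(μ,σ), so the p-quantile of ln T is μ + z_p·σ.
ln(255) = 5.541 and ln(913) = 6.817; z_{0.1} = -1.282, z_{0.75} = 0.6745.
σ = (6.817 − 5.541)/(0.6745 − (-1.282)) = 0.652.
μ = 5.541 − (-1.282)·0.652 = 6.377.

μ ≈ 6.377, σ ≈ 0.652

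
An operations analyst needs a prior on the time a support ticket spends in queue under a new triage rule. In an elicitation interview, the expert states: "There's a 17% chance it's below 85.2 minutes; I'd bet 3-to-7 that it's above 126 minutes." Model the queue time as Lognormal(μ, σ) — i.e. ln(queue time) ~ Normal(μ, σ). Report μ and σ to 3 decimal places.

If T ~ Lognormal(μ,σ) then ln T ~ Normal(μ,σ), so the p-quantile of ln T is μ + z_p·σ.
ln(85.2) = 4.445 and ln(126) = 4.836; z_{0.17} = -0.9542, z_{0.7} = 0.5244.
σ = (4.836 − 4.445)/(0.5244 − (-0.9542)) = 0.265.
μ = 4.445 − (-0.9542)·0.265 = 4.698.

μ ≈ 4.698, σ ≈ 0.265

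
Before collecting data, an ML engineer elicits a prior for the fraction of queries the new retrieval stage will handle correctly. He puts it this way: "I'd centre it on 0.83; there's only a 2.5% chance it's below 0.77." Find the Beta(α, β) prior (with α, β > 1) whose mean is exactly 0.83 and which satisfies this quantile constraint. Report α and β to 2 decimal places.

With mean 0.83 fixed, write α = 0.83s, β = 0.17s where s = α+β.
Need P(θ < 0.77) = 0.025 under Beta(0.83s, 0.17s). Normal approximation: (q−m)/√(m(1−m)/s) ≈ z_{0.025} = -1.96, so s ≈ 0.83·0.17·(-1.96)²/(0.77−0.83)² = 150.6.
At s = 150.6: P(θ<0.77) ≈ 0.032. Adjusting to match 0.025 gives s ≈ 169.00.
So α = 0.83·169.00 ≈ 140.27, β = 0.17·169.00 ≈ 28.73.

α ≈ 140.27, β ≈ 28.73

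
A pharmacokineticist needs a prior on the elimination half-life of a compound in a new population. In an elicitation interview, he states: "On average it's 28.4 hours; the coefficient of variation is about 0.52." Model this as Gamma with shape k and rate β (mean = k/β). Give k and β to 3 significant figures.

For Gamma(k, rate β): mean = k/β, variance = k/β², so CV = 1/√k.
CV = 0.52, hence k = 1/CV² = 3.7.
Then β = k/mean = 3.7/28.4 = 0.13.

k ≈ 3.7, β ≈ 0.13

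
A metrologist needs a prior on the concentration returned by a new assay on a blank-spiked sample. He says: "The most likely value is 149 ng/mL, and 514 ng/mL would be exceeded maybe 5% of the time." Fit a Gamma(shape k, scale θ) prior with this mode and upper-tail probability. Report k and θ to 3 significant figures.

k ≈ 2.69, θ ≈ 88.2

Gamma(k,θ) with k>1 has mode (k−1)θ, so θ = 149/(k−1).
Need P(X < 514) = 0.95 with θ tied to k this way. Start at k = 2, θ = 149: P(X<514) ≈ 0.859.
Too low — raise k to concentrate. Iterating converges to k ≈ 2.69.
Then θ = 149/(2.69−1) ≈ 88.2.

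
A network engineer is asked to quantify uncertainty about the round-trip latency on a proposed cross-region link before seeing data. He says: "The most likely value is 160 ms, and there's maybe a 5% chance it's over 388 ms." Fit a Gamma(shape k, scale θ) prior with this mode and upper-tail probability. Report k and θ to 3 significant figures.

k ≈ 4.47, θ ≈ 46.1

Gamma(k,θ) with k>1 has mode (k−1)θ, so θ = 160/(k−1).
Need P(X < 388) = 0.95 with θ tied to k this way. Start at k = 2, θ = 160: P(X<388) ≈ 0.697.
Too low — raise k to concentrate. Iterating converges to k ≈ 4.47.
Then θ = 160/(4.47−1) ≈ 46.1.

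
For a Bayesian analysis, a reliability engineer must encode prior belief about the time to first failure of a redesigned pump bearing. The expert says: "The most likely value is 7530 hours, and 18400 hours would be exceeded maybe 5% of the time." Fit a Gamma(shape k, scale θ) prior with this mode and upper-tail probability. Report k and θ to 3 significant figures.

Gamma(k,θ) with k>1 has mode (k−1)θ, so θ = 7530/(k−1).
Need P(X < 18400) = 0.95 with θ tied to k this way. Start at k = 2, θ = 7530: P(X<18400) ≈ 0.701.
Too low — raise k to concentrate. Iterating converges to k ≈ 4.41.
Then θ = 7530/(4.41−1) ≈ 2210.

k ≈ 4.41, θ ≈ 2210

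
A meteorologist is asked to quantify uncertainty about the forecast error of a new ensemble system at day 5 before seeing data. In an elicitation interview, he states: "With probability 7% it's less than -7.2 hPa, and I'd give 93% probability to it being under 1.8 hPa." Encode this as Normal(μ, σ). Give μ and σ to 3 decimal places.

The p-quantile of Normal(μ,σ) is μ + z_p·σ, with z_{0.07} = -1.476 and z_{0.93} = 1.476.
Eliminate σ: μ = (z₂·x₁ − z₁·x₂)/(z₂ − z₁) = (1.476·-7.2 − (-1.476)·1.8)/2.952 = -2.700.
Then σ = (x₂ − x₁)/(z₂ − z₁) = (1.8 − -7.2)/2.952 = 3.049.

μ = -2.700, σ = 3.049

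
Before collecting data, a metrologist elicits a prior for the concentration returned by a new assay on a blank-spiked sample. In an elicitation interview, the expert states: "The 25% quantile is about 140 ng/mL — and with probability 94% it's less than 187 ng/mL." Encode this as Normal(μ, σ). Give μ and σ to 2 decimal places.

The p-quantile of Normal(μ,σ) is μ + z_p·σ, with z_{0.25} = -0.6745 and z_{0.94} = 1.555.
Eliminate σ: μ = (z₂·x₁ − z₁·x₂)/(z₂ − z₁) = (1.555·140 − (-0.6745)·187)/2.229 = 154.22.
Then σ = (x₂ − x₁)/(z₂ − z₁) = (187 − 140)/2.229 = 21.08.

μ = 154.22, σ = 21.08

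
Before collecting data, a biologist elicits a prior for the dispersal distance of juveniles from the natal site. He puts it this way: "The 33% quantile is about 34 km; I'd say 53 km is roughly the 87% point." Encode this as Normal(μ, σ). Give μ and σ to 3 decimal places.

The p-quantile of Normal(μ,σ) is μ + z_p·σ, with z_{0.33} = -0.4399 and z_{0.87} = 1.126.
Eliminate σ: μ = (z₂·x₁ − z₁·x₂)/(z₂ − z₁) = (1.126·34 − (-0.4399)·53)/1.566 = 39.336.
Then σ = (x₂ − x₁)/(z₂ − z₁) = (53 − 34)/1.566 = 12.130.

μ = 39.336, σ = 12.130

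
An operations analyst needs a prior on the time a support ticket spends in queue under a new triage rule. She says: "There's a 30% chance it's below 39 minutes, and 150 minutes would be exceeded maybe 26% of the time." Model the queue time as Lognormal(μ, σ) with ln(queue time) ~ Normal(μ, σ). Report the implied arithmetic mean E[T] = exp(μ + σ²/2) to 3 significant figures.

E[T] ≈ 139 minutes

If T ~ Lognormal(μ,σ) then ln T ~ Normal(μ,σ), so the p-quantile of ln T is μ + z_p·σ.
ln(39) = 3.664 and ln(150) = 5.011; z_{0.3} = -0.5244, z_{0.74} = 0.6433.
σ = (5.011 − 3.664)/(0.6433 − (-0.5244)) = 1.154.
μ = 3.664 − (-0.5244)·1.154 = 4.268.
E[T] = exp(μ + σ²/2) = exp(4.268 + 0.6654) = 139 minutes.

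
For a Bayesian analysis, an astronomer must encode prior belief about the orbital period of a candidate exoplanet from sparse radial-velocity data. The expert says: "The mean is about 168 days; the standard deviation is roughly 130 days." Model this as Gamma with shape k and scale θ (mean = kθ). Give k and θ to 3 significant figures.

For Gamma(k, scale θ): mean = kθ, variance = kθ², so CV = 1/√k.
CV = SD/mean = 130/168 = 0.7738, hence k = 1/CV² = 1.67.
Then θ = mean/k = 168/1.67 = 101.

k ≈ 1.67, θ ≈ 101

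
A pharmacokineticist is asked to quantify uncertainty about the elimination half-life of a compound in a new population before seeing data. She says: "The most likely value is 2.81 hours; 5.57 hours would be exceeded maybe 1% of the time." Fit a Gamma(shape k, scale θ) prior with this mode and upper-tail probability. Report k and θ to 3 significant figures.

Gamma(k,θ) with k>1 has mode (k−1)θ, so θ = 2.81/(k−1).
Need P(X < 5.57) = 0.99 with θ tied to k this way. Start at k = 2, θ = 2.81: P(X<5.57) ≈ 0.589.
Too low — raise k to concentrate. Iterating converges to k ≈ 11.5.
Then θ = 2.81/(11.5−1) ≈ 0.267.

k ≈ 11.5, θ ≈ 0.267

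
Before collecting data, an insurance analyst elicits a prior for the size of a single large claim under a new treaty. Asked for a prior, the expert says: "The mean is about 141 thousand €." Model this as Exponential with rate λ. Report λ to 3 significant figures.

Exponential mean = 1/λ, so λ = 1/141.0 = 0.00709.

λ ≈ 0.00709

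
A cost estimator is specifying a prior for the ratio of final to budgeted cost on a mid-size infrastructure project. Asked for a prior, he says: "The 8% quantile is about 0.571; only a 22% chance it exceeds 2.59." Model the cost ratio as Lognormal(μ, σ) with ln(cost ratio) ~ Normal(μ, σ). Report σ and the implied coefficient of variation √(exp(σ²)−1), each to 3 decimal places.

If T ~ Lognormal(μ,σ) then ln T ~ Normal(μ,σ), so the p-quantile of ln T is μ + z_p·σ.
ln(0.571) = -0.5604 and ln(2.59) = 0.9517; z_{0.08} = -1.405, z_{0.78} = 0.7722.
σ = (0.9517 − -0.5604)/(0.7722 − (-1.405)) = 0.694.
μ = -0.5604 − (-1.405)·0.694 = 0.415.
CV = √(exp(σ²)−1) = √(exp(0.4823)−1) = 0.787.

σ ≈ 0.694, CV ≈ 0.787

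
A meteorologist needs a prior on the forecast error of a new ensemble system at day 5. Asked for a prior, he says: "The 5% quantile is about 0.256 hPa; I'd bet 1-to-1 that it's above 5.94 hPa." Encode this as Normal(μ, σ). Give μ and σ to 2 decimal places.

For Normal(μ,σ), the p-quantile is μ + z_p·σ. Here z_{0.05} = -1.645, z_{0.5} = 0.
So 0.256 = μ − 1.645σ and 5.94 = μ + 0σ.
Subtracting: σ = (5.94 − 0.256)/(0 − (-1.645)) = 3.46.
Then μ = 0.256 − (-1.645)·3.46 = 5.94.

μ = 5.94, σ = 3.46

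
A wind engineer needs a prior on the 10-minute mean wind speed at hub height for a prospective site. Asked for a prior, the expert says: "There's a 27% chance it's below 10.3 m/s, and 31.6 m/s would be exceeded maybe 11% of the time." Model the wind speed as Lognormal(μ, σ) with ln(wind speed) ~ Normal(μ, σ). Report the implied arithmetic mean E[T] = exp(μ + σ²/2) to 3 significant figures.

If T ~ Lognormal(μ,σ) then ln T ~ Normal(μ,σ), so the p-quantile of ln T is μ + z_p·σ.
ln(10.3) = 2.332 and ln(31.6) = 3.453; z_{0.27} = -0.6128, z_{0.89} = 1.227.
σ = (3.453 − 2.332)/(1.227 − (-0.6128)) = 0.609.
μ = 2.332 − (-0.6128)·0.609 = 2.706.
E[T] = exp(μ + σ²/2) = exp(2.706 + 0.1857) = 18 m/s.

E[T] ≈ 18 m/s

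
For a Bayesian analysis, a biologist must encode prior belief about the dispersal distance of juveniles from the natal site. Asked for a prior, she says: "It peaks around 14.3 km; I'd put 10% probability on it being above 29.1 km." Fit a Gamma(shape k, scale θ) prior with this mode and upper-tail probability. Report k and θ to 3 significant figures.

Gamma(k,θ) with k>1 has mode (k−1)θ, so θ = 14.3/(k−1).
Need P(X < 29.1) = 0.9 with θ tied to k this way. Start at k = 2, θ = 14.3: P(X<29.1) ≈ 0.603.
Too low — raise k to concentrate. Iterating converges to k ≈ 4.8.
Then θ = 14.3/(4.8−1) ≈ 3.76.

k ≈ 4.8, θ ≈ 3.76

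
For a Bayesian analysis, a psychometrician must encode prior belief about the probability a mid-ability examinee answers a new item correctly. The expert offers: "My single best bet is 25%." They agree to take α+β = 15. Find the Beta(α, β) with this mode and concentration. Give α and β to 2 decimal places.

For α,β > 1 the Beta mode is (α−1)/(α+β−2). With α+β = 15, the mode is (α−1)/13.
Set (α−1)/13 = 0.25 → α = 1 + 0.25·13 = 4.25.
β = 15 − α = 10.75.

α = 4.25, β = 10.75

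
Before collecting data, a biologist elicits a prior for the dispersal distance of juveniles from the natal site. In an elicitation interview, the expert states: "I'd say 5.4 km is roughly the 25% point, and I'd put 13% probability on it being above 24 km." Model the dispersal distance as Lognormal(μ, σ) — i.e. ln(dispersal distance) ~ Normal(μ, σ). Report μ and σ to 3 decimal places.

μ ≈ 2.245, σ ≈ 0.828

If T ~ Lognormal(μ,σ) then ln T ~ Normal(μ,σ), so the p-quantile of ln T is μ + z_p·σ.
ln(5.4) = 1.686 and ln(24) = 3.178; z_{0.25} = -0.6745, z_{0.87} = 1.126.
σ = (3.178 − 1.686)/(1.126 − (-0.6745)) = 0.828.
μ = 1.686 − (-0.6745)·0.828 = 2.245.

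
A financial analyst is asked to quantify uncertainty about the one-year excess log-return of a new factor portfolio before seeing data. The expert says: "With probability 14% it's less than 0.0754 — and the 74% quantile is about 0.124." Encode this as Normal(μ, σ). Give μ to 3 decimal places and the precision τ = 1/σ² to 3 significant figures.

μ = 0.106, τ = 1260

The p-quantile of Normal(μ,σ) is μ + z_p·σ, with z_{0.14} = -1.08 and z_{0.74} = 0.6433.
Eliminate σ: μ = (z₂·x₁ − z₁·x₂)/(z₂ − z₁) = (0.6433·0.0754 − (-1.08)·0.124)/1.724 = 0.106.
Then σ = (x₂ − x₁)/(z₂ − z₁) = (0.124 − 0.0754)/1.724 = 0.028.
Precision τ = 1/σ² = 1/0.0282² = 1260.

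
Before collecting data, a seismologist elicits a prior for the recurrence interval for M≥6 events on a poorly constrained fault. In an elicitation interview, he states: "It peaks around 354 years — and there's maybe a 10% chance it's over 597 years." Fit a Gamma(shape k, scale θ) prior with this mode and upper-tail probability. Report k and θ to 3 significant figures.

Gamma(k,θ) with k>1 has mode (k−1)θ, so θ = 354/(k−1).
Need P(X < 597) = 0.9 with θ tied to k this way. Start at k = 2, θ = 354: P(X<597) ≈ 0.503.
Too low — raise k to concentrate. Iterating converges to k ≈ 7.92.
Then θ = 354/(7.92−1) ≈ 51.1.

k ≈ 7.92, θ ≈ 51.1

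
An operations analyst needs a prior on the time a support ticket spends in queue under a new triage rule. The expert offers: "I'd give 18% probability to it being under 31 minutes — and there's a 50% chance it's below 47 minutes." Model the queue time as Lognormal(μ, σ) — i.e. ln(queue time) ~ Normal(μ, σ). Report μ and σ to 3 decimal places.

μ ≈ 3.850, σ ≈ 0.455

If T ~ Lognormal(μ,σ) then ln T ~ Normal(μ,σ), so the p-quantile of ln T is μ + z_p·σ.
ln(31) = 3.434 and ln(47) = 3.85; z_{0.18} = -0.9154, z_{0.5} = 0.
σ = (3.85 − 3.434)/(0 − (-0.9154)) = 0.455.
μ = 3.434 − (-0.9154)·0.455 = 3.850.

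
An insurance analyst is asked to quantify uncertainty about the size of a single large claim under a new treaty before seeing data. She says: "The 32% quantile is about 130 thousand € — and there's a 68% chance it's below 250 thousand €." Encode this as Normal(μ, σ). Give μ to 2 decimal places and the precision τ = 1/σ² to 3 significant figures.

For Normal(μ,σ), the p-quantile is μ + z_p·σ. Here z_{0.32} = -0.4677, z_{0.68} = 0.4677.
So 130 = μ − 0.4677σ and 250 = μ + 0.4677σ.
Subtracting: σ = (250 − 130)/(0.4677 − (-0.4677)) = 128.29.
Then μ = 130 − (-0.4677)·128.29 = 190.00.
Precision τ = 1/σ² = 1/128.3² = 6.08e-05.

μ = 190.00, τ = 6.08e-05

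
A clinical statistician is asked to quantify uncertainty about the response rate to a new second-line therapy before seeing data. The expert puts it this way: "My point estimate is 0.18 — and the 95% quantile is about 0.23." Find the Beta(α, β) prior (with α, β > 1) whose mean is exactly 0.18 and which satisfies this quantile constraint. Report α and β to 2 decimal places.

α ≈ 31.07, β ≈ 141.55

With mean 0.18 fixed, write α = 0.18s, β = 0.82s where s = α+β.
Need P(θ < 0.23) = 0.95 under Beta(0.18s, 0.82s). Normal approximation: (q−m)/√(m(1−m)/s) ≈ z_{0.95} = 1.64, so s ≈ 0.18·0.82·(1.64)²/(0.23−0.18)² = 159.7.
At s = 159.7: P(θ<0.23) ≈ 0.944. Adjusting to match 0.95 gives s ≈ 172.62.
So α = 0.18·172.62 ≈ 31.07, β = 0.82·172.62 ≈ 141.55.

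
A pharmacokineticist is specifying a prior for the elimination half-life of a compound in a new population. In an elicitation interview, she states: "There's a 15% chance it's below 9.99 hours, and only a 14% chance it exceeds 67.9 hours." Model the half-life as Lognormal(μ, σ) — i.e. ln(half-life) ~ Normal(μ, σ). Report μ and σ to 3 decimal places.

If T ~ Lognormal(μ,σ) then ln T ~ Normal(μ,σ), so the p-quantile of ln T is μ + z_p·σ.
ln(9.99) = 2.302 and ln(67.9) = 4.218; z_{0.15} = -1.036, z_{0.86} = 1.08.
σ = (4.218 − 2.302)/(1.08 − (-1.036)) = 0.905.
μ = 2.302 − (-1.036)·0.905 = 3.240.

μ ≈ 3.240, σ ≈ 0.905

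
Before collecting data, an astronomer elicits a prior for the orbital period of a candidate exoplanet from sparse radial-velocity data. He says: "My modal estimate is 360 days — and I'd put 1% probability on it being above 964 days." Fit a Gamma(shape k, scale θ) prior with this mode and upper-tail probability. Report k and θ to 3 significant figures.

Gamma(k,θ) with k>1 has mode (k−1)θ, so θ = 360/(k−1).
Need P(X < 964) = 0.99 with θ tied to k this way. Start at k = 2, θ = 360: P(X<964) ≈ 0.747.
Too low — raise k to concentrate. Iterating converges to k ≈ 5.76.
Then θ = 360/(5.76−1) ≈ 75.6.

k ≈ 5.76, θ ≈ 75.6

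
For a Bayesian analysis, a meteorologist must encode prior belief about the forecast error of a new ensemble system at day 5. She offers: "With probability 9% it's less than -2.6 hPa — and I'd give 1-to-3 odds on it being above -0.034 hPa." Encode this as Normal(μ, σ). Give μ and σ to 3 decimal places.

The p-quantile of Normal(μ,σ) is μ + z_p·σ, with z_{0.09} = -1.341 and z_{0.75} = 0.6745.
Eliminate σ: μ = (z₂·x₁ − z₁·x₂)/(z₂ − z₁) = (0.6745·-2.6 − (-1.341)·-0.034)/2.015 = -0.893.
Then σ = (x₂ − x₁)/(z₂ − z₁) = (-0.034 − -2.6)/2.015 = 1.273.

μ = -0.893, σ = 1.273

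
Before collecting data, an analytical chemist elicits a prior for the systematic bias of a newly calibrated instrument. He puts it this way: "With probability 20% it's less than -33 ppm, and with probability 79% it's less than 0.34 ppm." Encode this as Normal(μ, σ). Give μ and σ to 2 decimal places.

μ = -15.97, σ = 20.23

The p-quantile of Normal(μ,σ) is μ + z_p·σ, with z_{0.2} = -0.8416 and z_{0.79} = 0.8064.
Eliminate σ: μ = (z₂·x₁ − z₁·x₂)/(z₂ − z₁) = (0.8064·-33 − (-0.8416)·0.34)/1.648 = -15.97.
Then σ = (x₂ − x₁)/(z₂ − z₁) = (0.34 − -33)/1.648 = 20.23.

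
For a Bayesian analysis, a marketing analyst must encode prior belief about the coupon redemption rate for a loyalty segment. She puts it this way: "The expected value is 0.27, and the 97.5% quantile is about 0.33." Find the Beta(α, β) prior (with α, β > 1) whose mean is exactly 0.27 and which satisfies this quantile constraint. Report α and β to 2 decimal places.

α ≈ 60.24, β ≈ 162.86

With mean 0.27 fixed, write α = 0.27s, β = 0.73s where s = α+β.
Need P(θ < 0.33) = 0.975 under Beta(0.27s, 0.73s). Normal approximation: (q−m)/√(m(1−m)/s) ≈ z_{0.975} = 1.96, so s ≈ 0.27·0.73·(1.96)²/(0.33−0.27)² = 210.3.
At s = 210.3: P(θ<0.33) ≈ 0.972. Adjusting to match 0.975 gives s ≈ 223.09.
So α = 0.27·223.09 ≈ 60.24, β = 0.73·223.09 ≈ 162.86.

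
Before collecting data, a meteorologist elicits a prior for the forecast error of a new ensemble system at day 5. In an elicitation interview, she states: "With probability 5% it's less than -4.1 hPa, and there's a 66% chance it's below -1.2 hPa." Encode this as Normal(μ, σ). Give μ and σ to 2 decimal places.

μ = -1.78, σ = 1.41

For Normal(μ,σ), the p-quantile is μ + z_p·σ. Here z_{0.05} = -1.645, z_{0.66} = 0.4125.
So -4.1 = μ − 1.645σ and -1.2 = μ + 0.4125σ.
Subtracting: σ = (-1.2 − -4.1)/(0.4125 − (-1.645)) = 1.41.
Then μ = -4.1 − (-1.645)·1.41 = -1.78.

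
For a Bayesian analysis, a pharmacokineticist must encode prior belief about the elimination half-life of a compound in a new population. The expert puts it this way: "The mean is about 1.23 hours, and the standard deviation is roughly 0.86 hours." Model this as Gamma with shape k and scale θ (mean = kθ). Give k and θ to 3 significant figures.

For Gamma(k, scale θ): mean = kθ, variance = kθ², so CV = 1/√k.
CV = SD/mean = 0.86/1.23 = 0.6992, hence k = 1/CV² = 2.05.
Then θ = mean/k = 1.23/2.05 = 0.601.

k ≈ 2.05, θ ≈ 0.601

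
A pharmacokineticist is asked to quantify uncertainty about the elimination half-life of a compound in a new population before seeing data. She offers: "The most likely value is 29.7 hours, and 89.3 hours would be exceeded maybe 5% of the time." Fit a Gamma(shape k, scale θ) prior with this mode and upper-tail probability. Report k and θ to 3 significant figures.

k ≈ 3.19, θ ≈ 13.6

Gamma(k,θ) with k>1 has mode (k−1)θ, so θ = 29.7/(k−1).
Need P(X < 89.3) = 0.95 with θ tied to k this way. Start at k = 2, θ = 29.7: P(X<89.3) ≈ 0.802.
Too low — raise k to concentrate. Iterating converges to k ≈ 3.19.
Then θ = 29.7/(3.19−1) ≈ 13.6.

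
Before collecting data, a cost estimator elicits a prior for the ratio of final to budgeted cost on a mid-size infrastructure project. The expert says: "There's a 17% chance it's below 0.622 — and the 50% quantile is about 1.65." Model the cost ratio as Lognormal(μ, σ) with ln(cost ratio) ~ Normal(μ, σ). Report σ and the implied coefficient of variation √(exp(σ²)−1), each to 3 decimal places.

σ ≈ 1.022, CV ≈ 1.358

If T ~ Lognormal(μ,σ) then ln T ~ Normal(μ,σ), so the p-quantile of ln T is μ + z_p·σ.
ln(0.622) = -0.4748 and ln(1.65) = 0.5008; z_{0.17} = -0.9542, z_{0.5} = 0.
σ = (0.5008 − -0.4748)/(0 − (-0.9542)) = 1.022.
μ = -0.4748 − (-0.9542)·1.022 = 0.501.
CV = √(exp(σ²)−1) = √(exp(1.0454)−1) = 1.358.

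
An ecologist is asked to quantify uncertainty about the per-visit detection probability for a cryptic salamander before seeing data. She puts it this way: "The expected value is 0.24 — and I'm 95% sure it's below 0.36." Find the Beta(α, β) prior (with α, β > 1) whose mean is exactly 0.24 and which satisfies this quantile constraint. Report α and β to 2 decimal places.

With mean 0.24 fixed, write α = 0.24s, β = 0.76s where s = α+β.
Need P(θ < 0.36) = 0.95 under Beta(0.24s, 0.76s). Normal approximation: (q−m)/√(m(1−m)/s) ≈ z_{0.95} = 1.64, so s ≈ 0.24·0.76·(1.64)²/(0.36−0.24)² = 34.3.
At s = 34.3: P(θ<0.36) ≈ 0.941. Adjusting to match 0.95 gives s ≈ 38.01.
So α = 0.24·38.01 ≈ 9.12, β = 0.76·38.01 ≈ 28.89.

α ≈ 9.12, β ≈ 28.89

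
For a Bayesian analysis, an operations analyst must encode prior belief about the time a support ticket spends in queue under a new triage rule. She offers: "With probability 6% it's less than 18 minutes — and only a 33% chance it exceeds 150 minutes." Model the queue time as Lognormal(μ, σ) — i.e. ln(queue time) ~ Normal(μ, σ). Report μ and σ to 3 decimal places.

μ ≈ 4.543, σ ≈ 1.063

If T ~ Lognormal(μ,σ) then ln T ~ Normal(μ,σ), so the p-quantile of ln T is μ + z_p·σ.
ln(18) = 2.89 and ln(150) = 5.011; z_{0.06} = -1.555, z_{0.67} = 0.4399.
σ = (5.011 − 2.89)/(0.4399 − (-1.555)) = 1.063.
μ = 2.89 − (-1.555)·1.063 = 4.543.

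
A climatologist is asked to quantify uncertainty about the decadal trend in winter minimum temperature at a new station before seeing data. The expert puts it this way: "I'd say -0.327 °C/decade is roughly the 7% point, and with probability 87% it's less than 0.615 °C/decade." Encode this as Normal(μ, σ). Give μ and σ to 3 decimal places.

For Normal(μ,σ), the p-quantile is μ + z_p·σ. Here z_{0.07} = -1.476, z_{0.87} = 1.126.
So -0.327 = μ − 1.476σ and 0.615 = μ + 1.126σ.
Subtracting: σ = (0.615 − -0.327)/(1.126 − (-1.476)) = 0.362.
Then μ = -0.327 − (-1.476)·0.362 = 0.207.

μ = 0.207, σ = 0.362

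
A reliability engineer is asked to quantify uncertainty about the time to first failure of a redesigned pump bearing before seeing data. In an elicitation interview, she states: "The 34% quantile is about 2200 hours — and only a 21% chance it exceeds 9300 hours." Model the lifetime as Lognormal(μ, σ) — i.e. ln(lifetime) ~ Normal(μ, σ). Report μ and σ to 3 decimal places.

μ ≈ 8.184, σ ≈ 1.183

If T ~ Lognormal(μ,σ) then ln T ~ Normal(μ,σ), so the p-quantile of ln T is μ + z_p·σ.
ln(2200) = 7.696 and ln(9300) = 9.138; z_{0.34} = -0.4125, z_{0.79} = 0.8064.
σ = (9.138 − 7.696)/(0.8064 − (-0.4125)) = 1.183.
μ = 7.696 − (-0.4125)·1.183 = 8.184.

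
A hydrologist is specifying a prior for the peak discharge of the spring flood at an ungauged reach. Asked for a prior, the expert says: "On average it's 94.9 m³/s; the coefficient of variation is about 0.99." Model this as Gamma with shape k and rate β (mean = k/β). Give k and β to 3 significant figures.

For Gamma(k, rate β): mean = k/β, variance = k/β², so CV = 1/√k.
CV = 0.99, hence k = 1/CV² = 1.02.
Then β = k/mean = 1.02/94.9 = 0.0108.

k ≈ 1.02, β ≈ 0.0108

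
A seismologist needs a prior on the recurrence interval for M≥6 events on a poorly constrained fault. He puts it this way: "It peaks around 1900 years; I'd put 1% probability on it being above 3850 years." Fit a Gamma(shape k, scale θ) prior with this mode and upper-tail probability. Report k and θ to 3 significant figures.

k ≈ 10.8, θ ≈ 193

Gamma(k,θ) with k>1 has mode (k−1)θ, so θ = 1900/(k−1).
Need P(X < 3850) = 0.99 with θ tied to k this way. Start at k = 2, θ = 1900: P(X<3850) ≈ 0.601.
Too low — raise k to concentrate. Iterating converges to k ≈ 10.8.
Then θ = 1900/(10.8−1) ≈ 193.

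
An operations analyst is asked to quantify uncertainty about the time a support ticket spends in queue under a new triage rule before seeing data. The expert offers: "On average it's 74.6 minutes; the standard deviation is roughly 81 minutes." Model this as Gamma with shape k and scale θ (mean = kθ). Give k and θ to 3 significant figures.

k ≈ 0.848, θ ≈ 87.9

For Gamma(k, scale θ): mean = kθ, variance = kθ², so CV = 1/√k.
CV = SD/mean = 81/74.6 = 1.086, hence k = 1/CV² = 0.848.
Then θ = mean/k = 74.6/0.848 = 87.9.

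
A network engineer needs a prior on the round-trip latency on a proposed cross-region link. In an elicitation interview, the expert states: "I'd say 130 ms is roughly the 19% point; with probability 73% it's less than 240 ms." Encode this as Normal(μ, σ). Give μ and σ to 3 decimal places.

μ = 194.780, σ = 73.790

The p-quantile of Normal(μ,σ) is μ + z_p·σ, with z_{0.19} = -0.8779 and z_{0.73} = 0.6128.
Eliminate σ: μ = (z₂·x₁ − z₁·x₂)/(z₂ − z₁) = (0.6128·130 − (-0.8779)·240)/1.491 = 194.780.
Then σ = (x₂ − x₁)/(z₂ − z₁) = (240 − 130)/1.491 = 73.790.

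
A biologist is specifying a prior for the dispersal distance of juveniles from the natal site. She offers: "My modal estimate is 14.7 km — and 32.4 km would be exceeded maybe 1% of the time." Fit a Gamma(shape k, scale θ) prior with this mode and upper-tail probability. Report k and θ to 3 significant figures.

k ≈ 8.72, θ ≈ 1.91

Gamma(k,θ) with k>1 has mode (k−1)θ, so θ = 14.7/(k−1).
Need P(X < 32.4) = 0.99 with θ tied to k this way. Start at k = 2, θ = 14.7: P(X<32.4) ≈ 0.646.
Too low — raise k to concentrate. Iterating converges to k ≈ 8.72.
Then θ = 14.7/(8.72−1) ≈ 1.91.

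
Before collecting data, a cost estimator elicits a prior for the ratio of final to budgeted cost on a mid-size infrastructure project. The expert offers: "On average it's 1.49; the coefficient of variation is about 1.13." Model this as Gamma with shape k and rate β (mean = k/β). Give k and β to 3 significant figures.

For Gamma(k, rate β): mean = k/β, variance = k/β², so CV = 1/√k.
CV = 1.13, hence k = 1/CV² = 0.783.
Then β = k/mean = 0.783/1.49 = 0.526.

k ≈ 0.783, β ≈ 0.526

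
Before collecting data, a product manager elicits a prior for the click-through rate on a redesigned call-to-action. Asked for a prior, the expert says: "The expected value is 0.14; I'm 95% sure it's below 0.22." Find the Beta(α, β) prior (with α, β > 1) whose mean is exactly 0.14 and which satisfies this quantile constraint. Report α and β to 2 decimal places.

With mean 0.14 fixed, write α = 0.14s, β = 0.86s where s = α+β.
Need P(θ < 0.22) = 0.95 under Beta(0.14s, 0.86s). Normal approximation: (q−m)/√(m(1−m)/s) ≈ z_{0.95} = 1.64, so s ≈ 0.14·0.86·(1.64)²/(0.22−0.14)² = 50.9.
At s = 50.9: P(θ<0.22) ≈ 0.938. Adjusting to match 0.95 gives s ≈ 59.14.
So α = 0.14·59.14 ≈ 8.28, β = 0.86·59.14 ≈ 50.86.

α ≈ 8.28, β ≈ 50.86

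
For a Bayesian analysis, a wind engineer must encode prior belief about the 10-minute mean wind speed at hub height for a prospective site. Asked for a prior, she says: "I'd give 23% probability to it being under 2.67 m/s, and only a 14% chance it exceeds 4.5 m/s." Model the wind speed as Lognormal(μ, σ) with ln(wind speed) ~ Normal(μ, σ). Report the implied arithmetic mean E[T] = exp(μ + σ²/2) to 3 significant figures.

If T ~ Lognormal(μ,σ) then ln T ~ Normal(μ,σ), so the p-quantile of ln T is μ + z_p·σ.
ln(2.67) = 0.9821 and ln(4.5) = 1.504; z_{0.23} = -0.7388, z_{0.86} = 1.08.
σ = (1.504 − 0.9821)/(1.08 − (-0.7388)) = 0.287.
μ = 0.9821 − (-0.7388)·0.287 = 1.194.
E[T] = exp(μ + σ²/2) = exp(1.194 + 0.0412) = 3.44 m/s.

E[T] ≈ 3.44 m/s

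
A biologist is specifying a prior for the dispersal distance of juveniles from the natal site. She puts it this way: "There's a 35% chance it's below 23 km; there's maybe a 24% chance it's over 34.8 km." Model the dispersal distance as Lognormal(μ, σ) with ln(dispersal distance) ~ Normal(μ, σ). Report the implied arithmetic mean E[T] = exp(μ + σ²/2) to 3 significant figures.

E[T] ≈ 28.6 km

If T ~ Lognormal(μ,σ) then ln T ~ Normal(μ,σ), so the p-quantile of ln T is μ + z_p·σ.
ln(23) = 3.135 and ln(34.8) = 3.55; z_{0.35} = -0.3853, z_{0.76} = 0.7063.
σ = (3.55 − 3.135)/(0.7063 − (-0.3853)) = 0.379.
μ = 3.135 − (-0.3853)·0.379 = 3.282.
E[T] = exp(μ + σ²/2) = exp(3.282 + 0.0720) = 28.6 km.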